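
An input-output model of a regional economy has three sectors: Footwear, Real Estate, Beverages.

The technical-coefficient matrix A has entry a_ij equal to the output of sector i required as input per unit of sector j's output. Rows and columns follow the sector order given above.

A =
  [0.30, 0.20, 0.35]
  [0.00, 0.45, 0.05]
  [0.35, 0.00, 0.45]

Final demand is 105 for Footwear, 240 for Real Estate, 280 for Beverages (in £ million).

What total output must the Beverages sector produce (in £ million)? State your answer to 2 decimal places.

x_B = 1027.95

I − A =
  [   0.70    -0.20    -0.35]
  [   0.00     0.55    -0.05]
  [  -0.35     0.00     0.55]
Cofactors of I−A, C_ij = (−1)^(i+j)·(minor ij) (rows/columns in the sector order above):
  C_11 = (0.55)(0.55) − (-0.05)(0.00) = 0.3025
  C_12 = −[(0.00)(0.55) − (-0.05)(-0.35)] = 0.0175
  C_13 = (0.00)(0.00) − (0.55)(-0.35) = 0.1925
  C_21 = −[(-0.20)(0.55) − (-0.35)(0.00)] = 0.1100
  C_22 = (0.70)(0.55) − (-0.35)(-0.35) = 0.2625
  C_23 = −[(0.70)(0.00) − (-0.20)(-0.35)] = 0.0700
  C_31 = (-0.20)(-0.05) − (-0.35)(0.55) = 0.2025
  C_32 = −[(0.70)(-0.05) − (-0.35)(0.00)] = 0.0350
  C_33 = (0.70)(0.55) − (-0.20)(0.00) = 0.3850
det(I−A) = Σ_j (I−A)_1j·C_1j = (0.70)(0.3025) + (-0.20)(0.0175) + (-0.35)(0.1925) = 0.140875
adj(I−A) = Cᵀ =
  [ 0.3025   0.1100   0.2025]
  [ 0.0175   0.2625   0.0350]
  [ 0.1925   0.0700   0.3850]
(I − A)⁻¹ = adj(I−A) / det(I−A) ≈
  [   2.1473     0.7808     1.4374]
  [   0.1242     1.8634     0.2484]
  [   1.3665     0.4969     2.7329]
x = (I − A)⁻¹ d = adj(I−A)·d / det(I−A), with det(I−A) = 0.140875:
  x_F = (0.3025·105 + 0.1100·240 + 0.2025·280) / 0.140875 = 114.8625 / 0.140875 ≈ 815.35
  x_R = (0.0175·105 + 0.2625·240 + 0.0350·280) / 0.140875 = 74.6375 / 0.140875 ≈ 529.81
  x_B = (0.1925·105 + 0.0700·240 + 0.3850·280) / 0.140875 = 144.8125 / 0.140875 ≈ 1027.95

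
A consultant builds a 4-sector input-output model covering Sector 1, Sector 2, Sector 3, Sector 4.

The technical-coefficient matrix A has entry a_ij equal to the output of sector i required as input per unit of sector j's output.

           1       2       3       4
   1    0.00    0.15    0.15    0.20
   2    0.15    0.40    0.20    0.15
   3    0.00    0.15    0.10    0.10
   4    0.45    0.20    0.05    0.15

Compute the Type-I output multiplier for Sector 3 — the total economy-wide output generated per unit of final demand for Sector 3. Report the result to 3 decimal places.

m_3 = 2.645

I − A =
  [   1.00    -0.15    -0.15    -0.20]
  [  -0.15     0.60    -0.20    -0.15]
  [   0.00    -0.15     0.90    -0.10]
  [  -0.45    -0.20    -0.05     0.85]
Compute the cofactors C_ij = (−1)^(i+j)·(3×3 minor ij) of I−A; the adjugate is their transpose:
adj(I−A) = Cᵀ =
  [ 0.398375   0.173625   0.112625   0.137625]
  [ 0.183750   0.672250   0.190250   0.184250]
  [ 0.059250   0.140750   0.390750   0.084750]
  [ 0.257625   0.258375   0.127375   0.486375]
det(I−A) = Σ_j (I−A)_1j·C_1j = (1.00)(0.398375) + (-0.15)(0.183750) + (-0.15)(0.059250) + (-0.20)(0.257625) = 0.3104
(I − A)⁻¹ = adj(I−A) / det(I−A) ≈
  [   1.2834     0.5594     0.3628     0.4434]
  [   0.5920     2.1658     0.6129     0.5936]
  [   0.1909     0.4534     1.2589     0.2730]
  [   0.8300     0.8324     0.4104     1.5669]
The output multiplier for sector j is the column-j sum of the Leontief inverse (I − A)⁻¹ = adj(I−A) / det(I−A).
Column 3 of adj(I−A): (0.112625, 0.190250, 0.390750, 0.127375); det(I−A) = 0.3104.
m_3 = (0.112625 + 0.190250 + 0.390750 + 0.127375) / 0.3104 = 0.821 / 0.3104 ≈ 2.645.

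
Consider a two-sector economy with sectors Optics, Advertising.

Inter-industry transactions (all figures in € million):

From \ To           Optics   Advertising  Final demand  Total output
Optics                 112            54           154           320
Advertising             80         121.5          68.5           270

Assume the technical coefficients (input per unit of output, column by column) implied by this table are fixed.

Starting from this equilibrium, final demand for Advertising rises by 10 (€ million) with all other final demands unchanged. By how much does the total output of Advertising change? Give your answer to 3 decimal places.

Technical coefficients a_ij = z_ij / X_j:
  a_11 = 112/320 = 0.35, a_21 = 80/320 = 0.25
  a_12 = 54/270 = 0.20, a_22 = 121.5/270 = 0.45
I − A =
  [   0.65    -0.20]
  [  -0.25     0.55]
det(I−A) = (0.65)(0.55) − (-0.20)(-0.25) = 0.3075
adj(I−A) = [[0.55, 0.20], [0.25, 0.65]]
(I − A)⁻¹ = adj(I−A) / det(I−A) ≈
  [   1.7886     0.6504]
  [   0.8130     2.1138]
Δx = (I − A)⁻¹ Δd with Δd having +10 in the Advertising component and 0 elsewhere.
So Δx_2 = L_22 · (+10), where L_22 = adj(I−A)_22 / det(I−A) = 0.65 / 0.3075.
Δx_2 = 0.65 × (+10) / 0.3075 = 6.50 / 0.3075 ≈ 21.138.

Δx_2 = 21.138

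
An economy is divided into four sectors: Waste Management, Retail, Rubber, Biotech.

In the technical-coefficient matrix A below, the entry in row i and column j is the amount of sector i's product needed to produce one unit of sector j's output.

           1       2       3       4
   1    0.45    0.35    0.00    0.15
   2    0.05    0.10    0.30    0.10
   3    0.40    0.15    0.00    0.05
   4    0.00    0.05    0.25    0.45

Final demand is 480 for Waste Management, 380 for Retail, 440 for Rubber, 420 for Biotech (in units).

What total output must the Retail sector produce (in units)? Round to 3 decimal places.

x_2 = 1223.972

I − A =
  [   0.55    -0.35     0.00    -0.15]
  [  -0.05     0.90    -0.30    -0.10]
  [  -0.40    -0.15     1.00    -0.05]
  [   0.00    -0.05    -0.25     0.55]
Compute the cofactors C_ij = (−1)^(i+j)·(3×3 minor ij) of I−A; the adjugate is their transpose:
adj(I−A) = Cᵀ =
  [ 0.449500   0.201250   0.102500   0.168500]
  [ 0.102875   0.280625   0.106375   0.088750]
  [ 0.200250   0.126750   0.259500   0.101250]
  [ 0.100375   0.083125   0.127625   0.410750]
det(I−A) = Σ_j (I−A)_1j·C_1j = (0.55)(0.449500) + (-0.35)(0.102875) + (0.00)(0.200250) + (-0.15)(0.100375) = 0.1961625
(I − A)⁻¹ = adj(I−A) / det(I−A) ≈
  [   2.2915     1.0259     0.5225     0.8590]
  [   0.5244     1.4306     0.5423     0.4524]
  [   1.0208     0.6461     1.3229     0.5162]
  [   0.5117     0.4238     0.6506     2.0939]
x = (I − A)⁻¹ d = adj(I−A)·d / det(I−A), with det(I−A) = 0.1961625:
  x_1 = (0.449500·480 + 0.201250·380 + 0.102500·440 + 0.168500·420) / 0.1961625 = 408.105 / 0.1961625 ≈ 2080.444
  x_2 = (0.102875·480 + 0.280625·380 + 0.106375·440 + 0.088750·420) / 0.1961625 = 240.0975 / 0.1961625 ≈ 1223.972
  x_3 = (0.200250·480 + 0.126750·380 + 0.259500·440 + 0.101250·420) / 0.1961625 = 300.99 / 0.1961625 ≈ 1534.391
  x_4 = (0.100375·480 + 0.083125·380 + 0.127625·440 + 0.410750·420) / 0.1961625 = 308.4375 / 0.1961625 ≈ 1572.357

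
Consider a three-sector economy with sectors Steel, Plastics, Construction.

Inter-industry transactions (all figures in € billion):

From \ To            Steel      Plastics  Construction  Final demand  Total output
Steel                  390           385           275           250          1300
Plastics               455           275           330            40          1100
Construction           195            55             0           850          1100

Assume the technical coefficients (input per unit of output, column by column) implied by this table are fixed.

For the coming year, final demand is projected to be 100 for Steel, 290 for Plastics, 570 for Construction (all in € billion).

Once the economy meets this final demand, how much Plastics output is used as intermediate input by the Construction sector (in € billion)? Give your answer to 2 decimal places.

Technical coefficients a_ij = z_ij / X_j:
  a_SS = 390/1300 = 0.30, a_PS = 455/1300 = 0.35, a_CS = 195/1300 = 0.15
  a_SP = 385/1100 = 0.35, a_PP = 275/1100 = 0.25, a_CP = 55/1100 = 0.05
  a_SC = 275/1100 = 0.25, a_PC = 330/1100 = 0.30, a_CC = 0/1100 = 0.00
I − A =
  [   0.70    -0.35    -0.25]
  [  -0.35     0.75    -0.30]
  [  -0.15    -0.05     1.00]
Cofactors of I−A, C_ij = (−1)^(i+j)·(minor ij) (rows/columns in the sector order above):
  C_11 = (0.75)(1.00) − (-0.30)(-0.05) = 0.7350
  C_12 = −[(-0.35)(1.00) − (-0.30)(-0.15)] = 0.3950
  C_13 = (-0.35)(-0.05) − (0.75)(-0.15) = 0.1300
  C_21 = −[(-0.35)(1.00) − (-0.25)(-0.05)] = 0.3625
  C_22 = (0.70)(1.00) − (-0.25)(-0.15) = 0.6625
  C_23 = −[(0.70)(-0.05) − (-0.35)(-0.15)] = 0.0875
  C_31 = (-0.35)(-0.30) − (-0.25)(0.75) = 0.2925
  C_32 = −[(0.70)(-0.30) − (-0.25)(-0.35)] = 0.2975
  C_33 = (0.70)(0.75) − (-0.35)(-0.35) = 0.4025
det(I−A) = Σ_j (I−A)_1j·C_1j = (0.70)(0.7350) + (-0.35)(0.3950) + (-0.25)(0.1300) = 0.34375
adj(I−A) = Cᵀ =
  [ 0.7350   0.3625   0.2925]
  [ 0.3950   0.6625   0.2975]
  [ 0.1300   0.0875   0.4025]
(I − A)⁻¹ = adj(I−A) / det(I−A) ≈
  [   2.1382     1.0545     0.8509]
  [   1.1491     1.9273     0.8655]
  [   0.3782     0.2545     1.1709]
First solve x = (I − A)⁻¹ d = adj(I−A)·d / det(I−A); in particular x_C = (0.1300·100 + 0.0875·290 + 0.4025·570) / 0.34375 = 267.80 / 0.34375 ≈ 779.0545.
Intermediate flow from P to C: z_PC = a_PC · x_C = 0.30 × 267.80 / 0.34375 = 80.34 / 0.34375 ≈ 233.72.

z_PC = 233.72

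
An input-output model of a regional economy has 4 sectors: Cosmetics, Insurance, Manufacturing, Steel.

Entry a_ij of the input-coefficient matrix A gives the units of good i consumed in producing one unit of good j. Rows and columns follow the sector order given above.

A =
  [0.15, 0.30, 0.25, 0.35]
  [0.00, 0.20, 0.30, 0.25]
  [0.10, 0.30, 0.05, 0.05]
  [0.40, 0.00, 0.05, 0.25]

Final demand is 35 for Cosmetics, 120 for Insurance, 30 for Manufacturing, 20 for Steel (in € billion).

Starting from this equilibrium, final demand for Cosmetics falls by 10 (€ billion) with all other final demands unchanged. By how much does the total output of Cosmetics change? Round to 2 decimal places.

Δx_C = -18.88

I − A =
  [   0.85    -0.30    -0.25    -0.35]
  [   0.00     0.80    -0.30    -0.25]
  [  -0.10    -0.30     0.95    -0.05]
  [  -0.40     0.00    -0.05     0.75]
Compute the cofactors C_ij = (−1)^(i+j)·(3×3 minor ij) of I−A; the adjugate is their transpose:
adj(I−A) = Cᵀ =
  [ 0.496750   0.274500   0.235250   0.339000]
  [ 0.124750   0.445000   0.184875   0.218875]
  [ 0.106000   0.177750   0.368000   0.133250]
  [ 0.272000   0.158250   0.150000   0.540500]
det(I−A) = Σ_j (I−A)_1j·C_1j = (0.85)(0.496750) + (-0.30)(0.124750) + (-0.25)(0.106000) + (-0.35)(0.272000) = 0.2631125
(I − A)⁻¹ = adj(I−A) / det(I−A) ≈
  [   1.8880     1.0433     0.8941     1.2884]
  [   0.4741     1.6913     0.7026     0.8319]
  [   0.4029     0.6756     1.3986     0.5064]
  [   1.0338     0.6015     0.5701     2.0543]
Δx = (I − A)⁻¹ Δd with Δd having -10 in the Cosmetics component and 0 elsewhere.
So Δx_C = L_CC · (-10), where L_CC = adj(I−A)_CC / det(I−A) = 0.496750 / 0.2631125.
Δx_C = 0.496750 × (-10) / 0.2631125 = -4.9675 / 0.2631125 ≈ -18.88.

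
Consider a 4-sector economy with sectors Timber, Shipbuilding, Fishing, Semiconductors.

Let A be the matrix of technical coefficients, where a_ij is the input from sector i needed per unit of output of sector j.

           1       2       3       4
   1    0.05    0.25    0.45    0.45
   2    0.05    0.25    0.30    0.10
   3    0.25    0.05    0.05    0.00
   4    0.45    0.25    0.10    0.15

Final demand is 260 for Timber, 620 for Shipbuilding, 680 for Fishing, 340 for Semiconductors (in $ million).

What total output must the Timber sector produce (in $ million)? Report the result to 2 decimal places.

x_1 = 2781.12

I − A =
  [   0.95    -0.25    -0.45    -0.45]
  [  -0.05     0.75    -0.30    -0.10]
  [  -0.25    -0.05     0.95     0.00]
  [  -0.45    -0.25    -0.10     0.85]
Compute the cofactors C_ij = (−1)^(i+j)·(3×3 minor ij) of I−A; the adjugate is their transpose:
adj(I−A) = Cᵀ =
  [ 0.568625   0.330125   0.409375   0.339875]
  [ 0.149375   0.467875   0.232625   0.134125]
  [ 0.157500   0.111500   0.402500   0.096500]
  [ 0.363500   0.325500   0.332500   0.546500]
det(I−A) = Σ_j (I−A)_1j·C_1j = (0.95)(0.568625) + (-0.25)(0.149375) + (-0.45)(0.157500) + (-0.45)(0.363500) = 0.2684
(I − A)⁻¹ = adj(I−A) / det(I−A) ≈
  [   2.1186     1.2300     1.5252     1.2663]
  [   0.5565     1.7432     0.8667     0.4997]
  [   0.5868     0.4154     1.4996     0.3595]
  [   1.3543     1.2127     1.2388     2.0361]
x = (I − A)⁻¹ d = adj(I−A)·d / det(I−A), with det(I−A) = 0.2684:
  x_1 = (0.568625·260 + 0.330125·620 + 0.409375·680 + 0.339875·340) / 0.2684 = 746.4525 / 0.2684 ≈ 2781.12
  x_2 = (0.149375·260 + 0.467875·620 + 0.232625·680 + 0.134125·340) / 0.2684 = 532.7075 / 0.2684 ≈ 1984.75
  x_3 = (0.157500·260 + 0.111500·620 + 0.402500·680 + 0.096500·340) / 0.2684 = 416.59 / 0.2684 ≈ 1552.12
  x_4 = (0.363500·260 + 0.325500·620 + 0.332500·680 + 0.546500·340) / 0.2684 = 708.23 / 0.2684 ≈ 2638.71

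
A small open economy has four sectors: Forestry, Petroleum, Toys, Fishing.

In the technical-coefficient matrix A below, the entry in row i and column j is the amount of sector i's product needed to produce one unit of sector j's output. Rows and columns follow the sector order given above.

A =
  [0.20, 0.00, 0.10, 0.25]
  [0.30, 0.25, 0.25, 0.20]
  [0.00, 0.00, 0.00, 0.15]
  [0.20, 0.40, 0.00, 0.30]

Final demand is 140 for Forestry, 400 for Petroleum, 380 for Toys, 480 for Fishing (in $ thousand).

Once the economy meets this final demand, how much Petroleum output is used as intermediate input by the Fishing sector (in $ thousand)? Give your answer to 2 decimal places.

I − A =
  [   0.80     0.00    -0.10    -0.25]
  [  -0.30     0.75    -0.25    -0.20]
  [   0.00     0.00     1.00    -0.15]
  [  -0.20    -0.40     0.00     0.70]
Compute the cofactors C_ij = (−1)^(i+j)·(3×3 minor ij) of I−A; the adjugate is their transpose:
adj(I−A) = Cᵀ =
  [ 0.43000   0.10600   0.06950   0.19875]
  [ 0.25750   0.50700   0.15250   0.26950]
  [ 0.04050   0.04800   0.28850   0.09000]
  [ 0.27000   0.32000   0.10700   0.60000]
det(I−A) = Σ_j (I−A)_1j·C_1j = (0.80)(0.43000) + (0.00)(0.25750) + (-0.10)(0.04050) + (-0.25)(0.27000) = 0.27245
(I − A)⁻¹ = adj(I−A) / det(I−A) ≈
  [   1.5783     0.3891     0.2551     0.7295]
  [   0.9451     1.8609     0.5597     0.9892]
  [   0.1487     0.1762     1.0589     0.3303]
  [   0.9910     1.1745     0.3927     2.2022]
First solve x = (I − A)⁻¹ d = adj(I−A)·d / det(I−A); in particular x_4 = (0.27000·140 + 0.32000·400 + 0.10700·380 + 0.60000·480) / 0.27245 = 494.46 / 0.27245 ≈ 1814.8651.
Intermediate flow from 2 to 4: z_24 = a_24 · x_4 = 0.20 × 494.46 / 0.27245 = 98.892 / 0.27245 ≈ 362.97.

z_24 = 362.97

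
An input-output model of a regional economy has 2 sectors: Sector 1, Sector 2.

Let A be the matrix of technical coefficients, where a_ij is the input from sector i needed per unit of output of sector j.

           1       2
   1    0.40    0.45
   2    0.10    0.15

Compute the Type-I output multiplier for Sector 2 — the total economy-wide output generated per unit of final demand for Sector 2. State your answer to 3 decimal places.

m_2 = 2.258

I − A =
  [   0.60    -0.45]
  [  -0.10     0.85]
det(I−A) = (0.60)(0.85) − (-0.45)(-0.10) = 0.4650
adj(I−A) = [[0.85, 0.45], [0.10, 0.60]]
(I − A)⁻¹ = adj(I−A) / det(I−A) ≈
  [   1.8280     0.9677]
  [   0.2151     1.2903]
The output multiplier for sector j is the column-j sum of the Leontief inverse (I − A)⁻¹ = adj(I−A) / det(I−A).
Column 2 of adj(I−A): (0.45, 0.60); det(I−A) = 0.4650.
m_2 = (0.45 + 0.60) / 0.4650 = 1.05 / 0.4650 ≈ 2.258.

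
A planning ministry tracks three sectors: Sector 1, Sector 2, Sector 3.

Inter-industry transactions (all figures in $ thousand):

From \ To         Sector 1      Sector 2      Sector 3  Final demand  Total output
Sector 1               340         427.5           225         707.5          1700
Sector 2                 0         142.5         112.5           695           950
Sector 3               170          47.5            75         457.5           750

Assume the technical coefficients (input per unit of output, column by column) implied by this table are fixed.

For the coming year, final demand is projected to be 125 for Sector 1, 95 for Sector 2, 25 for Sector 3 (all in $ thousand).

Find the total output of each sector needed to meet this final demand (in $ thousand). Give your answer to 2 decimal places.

Technical coefficients a_ij = z_ij / X_j:
  a_11 = 340/1700 = 0.20, a_21 = 0/1700 = 0.00, a_31 = 170/1700 = 0.10
  a_12 = 427.5/950 = 0.45, a_22 = 142.5/950 = 0.15, a_32 = 47.5/950 = 0.05
  a_13 = 225/750 = 0.30, a_23 = 112.5/750 = 0.15, a_33 = 75/750 = 0.10
I − A =
  [   0.80    -0.45    -0.30]
  [   0.00     0.85    -0.15]
  [  -0.10    -0.05     0.90]
Cofactors of I−A, C_ij = (−1)^(i+j)·(minor ij) (rows/columns in the sector order above):
  C_11 = (0.85)(0.90) − (-0.15)(-0.05) = 0.7575
  C_12 = −[(0.00)(0.90) − (-0.15)(-0.10)] = 0.0150
  C_13 = (0.00)(-0.05) − (0.85)(-0.10) = 0.0850
  C_21 = −[(-0.45)(0.90) − (-0.30)(-0.05)] = 0.4200
  C_22 = (0.80)(0.90) − (-0.30)(-0.10) = 0.6900
  C_23 = −[(0.80)(-0.05) − (-0.45)(-0.10)] = 0.0850
  C_31 = (-0.45)(-0.15) − (-0.30)(0.85) = 0.3225
  C_32 = −[(0.80)(-0.15) − (-0.30)(0.00)] = 0.1200
  C_33 = (0.80)(0.85) − (-0.45)(0.00) = 0.6800
det(I−A) = Σ_j (I−A)_1j·C_1j = (0.80)(0.7575) + (-0.45)(0.0150) + (-0.30)(0.0850) = 0.57375
adj(I−A) = Cᵀ =
  [ 0.7575   0.4200   0.3225]
  [ 0.0150   0.6900   0.1200]
  [ 0.0850   0.0850   0.6800]
(I − A)⁻¹ = adj(I−A) / det(I−A) ≈
  [   1.3203     0.7320     0.5621]
  [   0.0261     1.2026     0.2092]
  [   0.1481     0.1481     1.1852]
x = (I − A)⁻¹ d = adj(I−A)·d / det(I−A), with det(I−A) = 0.57375:
  x_1 = (0.7575·125 + 0.4200·95 + 0.3225·25) / 0.57375 = 142.65 / 0.57375 ≈ 248.63
  x_2 = (0.0150·125 + 0.6900·95 + 0.1200·25) / 0.57375 = 70.425 / 0.57375 ≈ 122.75
  x_3 = (0.0850·125 + 0.0850·95 + 0.6800·25) / 0.57375 = 35.70 / 0.57375 ≈ 62.22

x_1 = 248.63, x_2 = 122.75, x_3 = 62.22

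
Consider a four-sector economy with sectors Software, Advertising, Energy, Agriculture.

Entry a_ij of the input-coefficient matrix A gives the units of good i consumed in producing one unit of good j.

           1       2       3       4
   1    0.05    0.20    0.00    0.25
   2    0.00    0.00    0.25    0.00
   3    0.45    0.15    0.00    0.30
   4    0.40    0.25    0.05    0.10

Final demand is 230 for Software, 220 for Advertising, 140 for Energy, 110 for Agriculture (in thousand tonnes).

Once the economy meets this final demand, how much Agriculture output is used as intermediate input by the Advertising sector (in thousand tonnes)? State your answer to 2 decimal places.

I − A =
  [   0.95    -0.20     0.00    -0.25]
  [   0.00     1.00    -0.25     0.00]
  [  -0.45    -0.15     1.00    -0.30]
  [  -0.40    -0.25    -0.05     0.90]
Compute the cofactors C_ij = (−1)^(i+j)·(3×3 minor ij) of I−A; the adjugate is their transpose:
adj(I−A) = Cᵀ =
  [ 0.832500   0.241375   0.073125   0.255625]
  [ 0.131250   0.735125   0.188750   0.099375]
  [ 0.525000   0.317625   0.755000   0.397500]
  [ 0.435625   0.329125   0.126875   0.891875]
det(I−A) = Σ_j (I−A)_1j·C_1j = (0.95)(0.832500) + (-0.20)(0.131250) + (0.00)(0.525000) + (-0.25)(0.435625) = 0.65571875
(I − A)⁻¹ = adj(I−A) / det(I−A) ≈
  [   1.2696     0.3681     0.1115     0.3898]
  [   0.2002     1.1211     0.2879     0.1516]
  [   0.8006     0.4844     1.1514     0.6062]
  [   0.6643     0.5019     0.1935     1.3601]
First solve x = (I − A)⁻¹ d = adj(I−A)·d / det(I−A); in particular x_2 = (0.131250·230 + 0.735125·220 + 0.188750·140 + 0.099375·110) / 0.65571875 = 229.27125 / 0.65571875 ≈ 349.6488.
Intermediate flow from 4 to 2: z_42 = a_42 · x_2 = 0.25 × 229.27125 / 0.65571875 = 57.3178125 / 0.65571875 ≈ 87.41.

z_42 = 87.41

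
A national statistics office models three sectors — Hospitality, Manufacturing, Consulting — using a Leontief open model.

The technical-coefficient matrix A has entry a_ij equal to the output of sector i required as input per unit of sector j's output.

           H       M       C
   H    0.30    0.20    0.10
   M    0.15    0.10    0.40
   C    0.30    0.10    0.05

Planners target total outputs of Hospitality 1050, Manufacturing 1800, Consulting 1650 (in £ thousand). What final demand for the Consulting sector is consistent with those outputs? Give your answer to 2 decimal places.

d_C = 1072.50

I − A =
  [   0.70    -0.20    -0.10]
  [  -0.15     0.90    -0.40]
  [  -0.30    -0.10     0.95]
d = (I − A) x:
  d_H = (+0.70)·1050 + (-0.20)·1800 + (-0.10)·1650 = 210.00
  d_M = (-0.15)·1050 + (+0.90)·1800 + (-0.40)·1650 = 802.50
  d_C = (-0.30)·1050 + (-0.10)·1800 + (+0.95)·1650 = 1072.50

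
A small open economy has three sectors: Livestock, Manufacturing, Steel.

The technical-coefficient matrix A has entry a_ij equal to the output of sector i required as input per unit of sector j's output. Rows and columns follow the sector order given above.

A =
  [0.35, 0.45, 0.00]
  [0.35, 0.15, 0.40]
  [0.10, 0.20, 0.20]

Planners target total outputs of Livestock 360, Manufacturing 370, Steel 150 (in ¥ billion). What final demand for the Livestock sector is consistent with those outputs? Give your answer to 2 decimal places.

d_1 = 67.50

I − A =
  [   0.65    -0.45     0.00]
  [  -0.35     0.85    -0.40]
  [  -0.10    -0.20     0.80]
d = (I − A) x:
  d_1 = (+0.65)·360 + (-0.45)·370 + (+0.00)·150 = 67.50
  d_2 = (-0.35)·360 + (+0.85)·370 + (-0.40)·150 = 128.50
  d_3 = (-0.10)·360 + (-0.20)·370 + (+0.80)·150 = 10.00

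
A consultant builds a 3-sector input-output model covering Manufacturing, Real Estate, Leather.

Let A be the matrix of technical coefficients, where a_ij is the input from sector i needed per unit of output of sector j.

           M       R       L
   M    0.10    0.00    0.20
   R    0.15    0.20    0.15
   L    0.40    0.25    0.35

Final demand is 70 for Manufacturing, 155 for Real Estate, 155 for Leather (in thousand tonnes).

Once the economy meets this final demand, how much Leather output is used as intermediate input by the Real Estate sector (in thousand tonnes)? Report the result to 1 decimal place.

I − A =
  [   0.90     0.00    -0.20]
  [  -0.15     0.80    -0.15]
  [  -0.40    -0.25     0.65]
Cofactors of I−A, C_ij = (−1)^(i+j)·(minor ij) (rows/columns in the sector order above):
  C_11 = (0.80)(0.65) − (-0.15)(-0.25) = 0.4825
  C_12 = −[(-0.15)(0.65) − (-0.15)(-0.40)] = 0.1575
  C_13 = (-0.15)(-0.25) − (0.80)(-0.40) = 0.3575
  C_21 = −[(0.00)(0.65) − (-0.20)(-0.25)] = 0.0500
  C_22 = (0.90)(0.65) − (-0.20)(-0.40) = 0.5050
  C_23 = −[(0.90)(-0.25) − (0.00)(-0.40)] = 0.2250
  C_31 = (0.00)(-0.15) − (-0.20)(0.80) = 0.1600
  C_32 = −[(0.90)(-0.15) − (-0.20)(-0.15)] = 0.1650
  C_33 = (0.90)(0.80) − (0.00)(-0.15) = 0.7200
det(I−A) = Σ_j (I−A)_1j·C_1j = (0.90)(0.4825) + (0.00)(0.1575) + (-0.20)(0.3575) = 0.36275
adj(I−A) = Cᵀ =
  [ 0.4825   0.0500   0.1600]
  [ 0.1575   0.5050   0.1650]
  [ 0.3575   0.2250   0.7200]
(I − A)⁻¹ = adj(I−A) / det(I−A) ≈
  [   1.3301     0.1378     0.4411]
  [   0.4342     1.3921     0.4549]
  [   0.9855     0.6203     1.9848]
First solve x = (I − A)⁻¹ d = adj(I−A)·d / det(I−A); in particular x_R = (0.1575·70 + 0.5050·155 + 0.1650·155) / 0.36275 = 114.875 / 0.36275 ≈ 316.678.
Intermediate flow from L to R: z_LR = a_LR · x_R = 0.25 × 114.875 / 0.36275 = 28.71875 / 0.36275 ≈ 79.2.

z_LR = 79.2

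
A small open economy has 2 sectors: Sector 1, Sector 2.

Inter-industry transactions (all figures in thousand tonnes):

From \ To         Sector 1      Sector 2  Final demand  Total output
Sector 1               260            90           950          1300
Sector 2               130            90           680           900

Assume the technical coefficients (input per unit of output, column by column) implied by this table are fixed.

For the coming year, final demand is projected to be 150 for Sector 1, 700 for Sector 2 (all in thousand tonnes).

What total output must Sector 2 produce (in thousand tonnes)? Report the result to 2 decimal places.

Technical coefficients a_ij = z_ij / X_j:
  a_11 = 260/1300 = 0.20, a_21 = 130/1300 = 0.10
  a_12 = 90/900 = 0.10, a_22 = 90/900 = 0.10
I − A =
  [   0.80    -0.10]
  [  -0.10     0.90]
det(I−A) = (0.80)(0.90) − (-0.10)(-0.10) = 0.7100
adj(I−A) = [[0.90, 0.10], [0.10, 0.80]]
(I − A)⁻¹ = adj(I−A) / det(I−A) ≈
  [   1.2676     0.1408]
  [   0.1408     1.1268]
x = (I − A)⁻¹ d = adj(I−A)·d / det(I−A), with det(I−A) = 0.7100:
  x_1 = (0.90·150 + 0.10·700) / 0.7100 = 205.00 / 0.7100 ≈ 288.73
  x_2 = (0.10·150 + 0.80·700) / 0.7100 = 575.00 / 0.7100 ≈ 809.86

x_2 = 809.86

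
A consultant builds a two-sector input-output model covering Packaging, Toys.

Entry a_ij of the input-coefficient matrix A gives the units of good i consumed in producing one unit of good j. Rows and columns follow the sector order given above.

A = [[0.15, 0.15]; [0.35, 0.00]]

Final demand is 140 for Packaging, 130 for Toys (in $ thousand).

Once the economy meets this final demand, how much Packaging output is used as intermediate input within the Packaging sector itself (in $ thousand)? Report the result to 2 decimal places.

I − A =
  [   0.85    -0.15]
  [  -0.35     1.00]
det(I−A) = (0.85)(1.00) − (-0.15)(-0.35) = 0.7975
adj(I−A) = [[1.00, 0.15], [0.35, 0.85]]
(I − A)⁻¹ = adj(I−A) / det(I−A) ≈
  [   1.2539     0.1881]
  [   0.4389     1.0658]
First solve x = (I − A)⁻¹ d = adj(I−A)·d / det(I−A); in particular x_1 = (1.00·140 + 0.15·130) / 0.7975 = 159.50 / 0.7975 = 200.0000.
Intermediate flow from 1 to 1: z_11 = a_11 · x_1 = 0.15 × 159.50 / 0.7975 = 23.925 / 0.7975 = 30.00.

z_11 = 30.00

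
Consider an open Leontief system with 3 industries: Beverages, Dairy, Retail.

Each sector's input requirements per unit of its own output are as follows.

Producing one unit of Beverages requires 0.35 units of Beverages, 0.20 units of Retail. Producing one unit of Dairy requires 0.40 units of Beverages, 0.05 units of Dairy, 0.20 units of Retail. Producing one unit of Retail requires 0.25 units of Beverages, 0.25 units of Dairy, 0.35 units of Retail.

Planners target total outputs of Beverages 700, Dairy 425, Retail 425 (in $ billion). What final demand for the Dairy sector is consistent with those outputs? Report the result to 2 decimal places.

d_D = 297.50

I − A =
  [   0.65    -0.40    -0.25]
  [   0.00     0.95    -0.25]
  [  -0.20    -0.20     0.65]
d = (I − A) x:
  d_B = (+0.65)·700 + (-0.40)·425 + (-0.25)·425 = 178.75
  d_D = (+0.00)·700 + (+0.95)·425 + (-0.25)·425 = 297.50
  d_R = (-0.20)·700 + (-0.20)·425 + (+0.65)·425 = 51.25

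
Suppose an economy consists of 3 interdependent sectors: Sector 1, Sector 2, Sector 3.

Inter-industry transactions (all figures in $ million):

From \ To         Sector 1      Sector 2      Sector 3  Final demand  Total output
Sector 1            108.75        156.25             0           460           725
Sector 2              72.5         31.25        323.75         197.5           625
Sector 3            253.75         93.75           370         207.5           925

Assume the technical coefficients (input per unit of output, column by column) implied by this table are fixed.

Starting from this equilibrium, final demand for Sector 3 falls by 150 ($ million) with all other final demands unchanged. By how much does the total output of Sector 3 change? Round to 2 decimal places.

Δx_3 = -297.72

Technical coefficients a_ij = z_ij / X_j:
  a_11 = 108.75/725 = 0.15, a_21 = 72.5/725 = 0.10, a_31 = 253.75/725 = 0.35
  a_12 = 156.25/625 = 0.25, a_22 = 31.25/625 = 0.05, a_32 = 93.75/625 = 0.15
  a_13 = 0/925 = 0.00, a_23 = 323.75/925 = 0.35, a_33 = 370/925 = 0.40
I − A =
  [   0.85    -0.25     0.00]
  [  -0.10     0.95    -0.35]
  [  -0.35    -0.15     0.60]
Cofactors of I−A, C_ij = (−1)^(i+j)·(minor ij) (rows/columns in the sector order above):
  C_11 = (0.95)(0.60) − (-0.35)(-0.15) = 0.5175
  C_12 = −[(-0.10)(0.60) − (-0.35)(-0.35)] = 0.1825
  C_13 = (-0.10)(-0.15) − (0.95)(-0.35) = 0.3475
  C_21 = −[(-0.25)(0.60) − (0.00)(-0.15)] = 0.1500
  C_22 = (0.85)(0.60) − (0.00)(-0.35) = 0.5100
  C_23 = −[(0.85)(-0.15) − (-0.25)(-0.35)] = 0.2150
  C_31 = (-0.25)(-0.35) − (0.00)(0.95) = 0.0875
  C_32 = −[(0.85)(-0.35) − (0.00)(-0.10)] = 0.2975
  C_33 = (0.85)(0.95) − (-0.25)(-0.10) = 0.7825
det(I−A) = Σ_j (I−A)_1j·C_1j = (0.85)(0.5175) + (-0.25)(0.1825) + (0.00)(0.3475) = 0.39425
adj(I−A) = Cᵀ =
  [ 0.5175   0.1500   0.0875]
  [ 0.1825   0.5100   0.2975]
  [ 0.3475   0.2150   0.7825]
(I − A)⁻¹ = adj(I−A) / det(I−A) ≈
  [   1.3126     0.3805     0.2219]
  [   0.4629     1.2936     0.7546]
  [   0.8814     0.5453     1.9848]
Δx = (I − A)⁻¹ Δd with Δd having -150 in the Sector 3 component and 0 elsewhere.
So Δx_3 = L_33 · (-150), where L_33 = adj(I−A)_33 / det(I−A) = 0.7825 / 0.39425.
Δx_3 = 0.7825 × (-150) / 0.39425 = -117.375 / 0.39425 ≈ -297.72.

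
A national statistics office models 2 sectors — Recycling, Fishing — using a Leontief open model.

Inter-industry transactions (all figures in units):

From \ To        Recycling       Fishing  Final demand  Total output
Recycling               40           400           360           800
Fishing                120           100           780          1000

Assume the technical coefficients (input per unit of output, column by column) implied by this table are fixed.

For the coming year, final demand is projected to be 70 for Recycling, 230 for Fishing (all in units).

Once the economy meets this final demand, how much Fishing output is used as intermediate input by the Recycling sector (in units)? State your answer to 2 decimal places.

z_21 = 29.25

Technical coefficients a_ij = z_ij / X_j:
  a_11 = 40/800 = 0.05, a_21 = 120/800 = 0.15
  a_12 = 400/1000 = 0.40, a_22 = 100/1000 = 0.10
I − A =
  [   0.95    -0.40]
  [  -0.15     0.90]
det(I−A) = (0.95)(0.90) − (-0.40)(-0.15) = 0.7950
adj(I−A) = [[0.90, 0.40], [0.15, 0.95]]
(I − A)⁻¹ = adj(I−A) / det(I−A) ≈
  [   1.1321     0.5031]
  [   0.1887     1.1950]
First solve x = (I − A)⁻¹ d = adj(I−A)·d / det(I−A); in particular x_1 = (0.90·70 + 0.40·230) / 0.7950 = 155.00 / 0.7950 ≈ 194.9686.
Intermediate flow from 2 to 1: z_21 = a_21 · x_1 = 0.15 × 155.00 / 0.7950 = 23.25 / 0.7950 ≈ 29.25.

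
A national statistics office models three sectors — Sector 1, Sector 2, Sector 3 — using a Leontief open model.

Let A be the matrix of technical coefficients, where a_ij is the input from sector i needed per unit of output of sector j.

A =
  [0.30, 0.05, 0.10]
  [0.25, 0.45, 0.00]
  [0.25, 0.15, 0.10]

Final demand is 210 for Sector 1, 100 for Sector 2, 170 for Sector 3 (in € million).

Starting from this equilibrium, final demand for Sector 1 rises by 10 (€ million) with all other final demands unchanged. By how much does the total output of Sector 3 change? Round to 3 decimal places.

Δx_3 = 5.507

I − A =
  [   0.70    -0.05    -0.10]
  [  -0.25     0.55     0.00]
  [  -0.25    -0.15     0.90]
Cofactors of I−A, C_ij = (−1)^(i+j)·(minor ij) (rows/columns in the sector order above):
  C_11 = (0.55)(0.90) − (0.00)(-0.15) = 0.4950
  C_12 = −[(-0.25)(0.90) − (0.00)(-0.25)] = 0.2250
  C_13 = (-0.25)(-0.15) − (0.55)(-0.25) = 0.1750
  C_21 = −[(-0.05)(0.90) − (-0.10)(-0.15)] = 0.0600
  C_22 = (0.70)(0.90) − (-0.10)(-0.25) = 0.6050
  C_23 = −[(0.70)(-0.15) − (-0.05)(-0.25)] = 0.1175
  C_31 = (-0.05)(0.00) − (-0.10)(0.55) = 0.0550
  C_32 = −[(0.70)(0.00) − (-0.10)(-0.25)] = 0.0250
  C_33 = (0.70)(0.55) − (-0.05)(-0.25) = 0.3725
det(I−A) = Σ_j (I−A)_1j·C_1j = (0.70)(0.4950) + (-0.05)(0.2250) + (-0.10)(0.1750) = 0.31775
adj(I−A) = Cᵀ =
  [ 0.4950   0.0600   0.0550]
  [ 0.2250   0.6050   0.0250]
  [ 0.1750   0.1175   0.3725]
(I − A)⁻¹ = adj(I−A) / det(I−A) ≈
  [   1.5578     0.1888     0.1731]
  [   0.7081     1.9040     0.0787]
  [   0.5507     0.3698     1.1723]
Δx = (I − A)⁻¹ Δd with Δd having +10 in the Sector 1 component and 0 elsewhere.
So Δx_3 = L_31 · (+10), where L_31 = adj(I−A)_31 / det(I−A) = 0.1750 / 0.31775.
Δx_3 = 0.1750 × (+10) / 0.31775 = 1.75 / 0.31775 ≈ 5.507.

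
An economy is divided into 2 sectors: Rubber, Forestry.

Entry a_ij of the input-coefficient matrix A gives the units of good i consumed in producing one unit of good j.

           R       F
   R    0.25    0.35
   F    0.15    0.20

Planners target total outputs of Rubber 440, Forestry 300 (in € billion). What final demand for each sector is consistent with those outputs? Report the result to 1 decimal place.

I − A =
  [   0.75    -0.35]
  [  -0.15     0.80]
d = (I − A) x:
  d_R = (+0.75)·440 + (-0.35)·300 = 225.0
  d_F = (-0.15)·440 + (+0.80)·300 = 174.0

d_R = 225.0, d_F = 174.0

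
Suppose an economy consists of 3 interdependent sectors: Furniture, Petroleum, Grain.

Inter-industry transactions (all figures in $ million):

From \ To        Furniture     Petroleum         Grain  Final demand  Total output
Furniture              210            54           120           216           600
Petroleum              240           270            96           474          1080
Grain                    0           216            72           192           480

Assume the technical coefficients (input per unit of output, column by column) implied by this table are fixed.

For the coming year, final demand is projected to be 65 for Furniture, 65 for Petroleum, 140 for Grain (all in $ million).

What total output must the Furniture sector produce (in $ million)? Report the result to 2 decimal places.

Technical coefficients a_ij = z_ij / X_j:
  a_FF = 210/600 = 0.35, a_PF = 240/600 = 0.40, a_GF = 0/600 = 0.00
  a_FP = 54/1080 = 0.05, a_PP = 270/1080 = 0.25, a_GP = 216/1080 = 0.20
  a_FG = 120/480 = 0.25, a_PG = 96/480 = 0.20, a_GG = 72/480 = 0.15
I − A =
  [   0.65    -0.05    -0.25]
  [  -0.40     0.75    -0.20]
  [   0.00    -0.20     0.85]
Cofactors of I−A, C_ij = (−1)^(i+j)·(minor ij) (rows/columns in the sector order above):
  C_11 = (0.75)(0.85) − (-0.20)(-0.20) = 0.5975
  C_12 = −[(-0.40)(0.85) − (-0.20)(0.00)] = 0.3400
  C_13 = (-0.40)(-0.20) − (0.75)(0.00) = 0.0800
  C_21 = −[(-0.05)(0.85) − (-0.25)(-0.20)] = 0.0925
  C_22 = (0.65)(0.85) − (-0.25)(0.00) = 0.5525
  C_23 = −[(0.65)(-0.20) − (-0.05)(0.00)] = 0.1300
  C_31 = (-0.05)(-0.20) − (-0.25)(0.75) = 0.1975
  C_32 = −[(0.65)(-0.20) − (-0.25)(-0.40)] = 0.2300
  C_33 = (0.65)(0.75) − (-0.05)(-0.40) = 0.4675
det(I−A) = Σ_j (I−A)_1j·C_1j = (0.65)(0.5975) + (-0.05)(0.3400) + (-0.25)(0.0800) = 0.351375
adj(I−A) = Cᵀ =
  [ 0.5975   0.0925   0.1975]
  [ 0.3400   0.5525   0.2300]
  [ 0.0800   0.1300   0.4675]
(I − A)⁻¹ = adj(I−A) / det(I−A) ≈
  [   1.7005     0.2633     0.5621]
  [   0.9676     1.5724     0.6546]
  [   0.2277     0.3700     1.3305]
x = (I − A)⁻¹ d = adj(I−A)·d / det(I−A), with det(I−A) = 0.351375:
  x_F = (0.5975·65 + 0.0925·65 + 0.1975·140) / 0.351375 = 72.50 / 0.351375 ≈ 206.33
  x_P = (0.3400·65 + 0.5525·65 + 0.2300·140) / 0.351375 = 90.2125 / 0.351375 ≈ 256.74
  x_G = (0.0800·65 + 0.1300·65 + 0.4675·140) / 0.351375 = 79.10 / 0.351375 ≈ 225.12

x_F = 206.33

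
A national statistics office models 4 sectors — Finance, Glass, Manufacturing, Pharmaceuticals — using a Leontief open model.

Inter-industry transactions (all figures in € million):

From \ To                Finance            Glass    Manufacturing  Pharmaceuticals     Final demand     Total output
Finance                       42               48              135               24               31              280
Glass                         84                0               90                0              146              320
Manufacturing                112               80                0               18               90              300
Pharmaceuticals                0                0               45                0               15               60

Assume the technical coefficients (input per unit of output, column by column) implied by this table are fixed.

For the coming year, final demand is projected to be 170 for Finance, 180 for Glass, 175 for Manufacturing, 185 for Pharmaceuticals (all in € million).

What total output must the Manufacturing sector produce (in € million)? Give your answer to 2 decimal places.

Technical coefficients a_ij = z_ij / X_j:
  a_FF = 42/280 = 0.15, a_GF = 84/280 = 0.30, a_MF = 112/280 = 0.40, a_PF = 0/280 = 0.00
  a_FG = 48/320 = 0.15, a_GG = 0/320 = 0.00, a_MG = 80/320 = 0.25, a_PG = 0/320 = 0.00
  a_FM = 135/300 = 0.45, a_GM = 90/300 = 0.30, a_MM = 0/300 = 0.00, a_PM = 45/300 = 0.15
  a_FP = 24/60 = 0.40, a_GP = 0/60 = 0.00, a_MP = 18/60 = 0.30, a_PP = 0/60 = 0.00
I − A =
  [   0.85    -0.15    -0.45    -0.40]
  [  -0.30     1.00    -0.30     0.00]
  [  -0.40    -0.25     1.00    -0.30]
  [   0.00     0.00    -0.15     1.00]
Compute the cofactors C_ij = (−1)^(i+j)·(3×3 minor ij) of I−A; the adjugate is their transpose:
adj(I−A) = Cᵀ =
  [ 0.880000   0.270750   0.555000   0.518500]
  [ 0.406500   0.607750   0.408000   0.285000]
  [ 0.475000   0.272500   0.805000   0.431500]
  [ 0.071250   0.040875   0.120750   0.509500]
det(I−A) = Σ_j (I−A)_1j·C_1j = (0.85)(0.880000) + (-0.15)(0.406500) + (-0.45)(0.475000) + (-0.40)(0.071250) = 0.444775
(I − A)⁻¹ = adj(I−A) / det(I−A) ≈
  [   1.9785     0.6087     1.2478     1.1658]
  [   0.9139     1.3664     0.9173     0.6408]
  [   1.0680     0.6127     1.8099     0.9702]
  [   0.1602     0.0919     0.2715     1.1455]
x = (I − A)⁻¹ d = adj(I−A)·d / det(I−A), with det(I−A) = 0.444775:
  x_F = (0.880000·170 + 0.270750·180 + 0.555000·175 + 0.518500·185) / 0.444775 = 391.3825 / 0.444775 ≈ 879.96
  x_G = (0.406500·170 + 0.607750·180 + 0.408000·175 + 0.285000·185) / 0.444775 = 302.625 / 0.444775 ≈ 680.40
  x_M = (0.475000·170 + 0.272500·180 + 0.805000·175 + 0.431500·185) / 0.444775 = 350.5025 / 0.444775 ≈ 788.04
  x_P = (0.071250·170 + 0.040875·180 + 0.120750·175 + 0.509500·185) / 0.444775 = 134.85875 / 0.444775 ≈ 303.21

x_M = 788.04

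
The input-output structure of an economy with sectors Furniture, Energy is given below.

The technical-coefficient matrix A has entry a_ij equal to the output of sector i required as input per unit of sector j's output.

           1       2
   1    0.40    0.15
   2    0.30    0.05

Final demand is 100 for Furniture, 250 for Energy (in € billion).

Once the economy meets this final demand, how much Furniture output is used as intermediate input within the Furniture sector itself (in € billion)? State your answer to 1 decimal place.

I − A =
  [   0.60    -0.15]
  [  -0.30     0.95]
det(I−A) = (0.60)(0.95) − (-0.15)(-0.30) = 0.5250
adj(I−A) = [[0.95, 0.15], [0.30, 0.60]]
(I − A)⁻¹ = adj(I−A) / det(I−A) ≈
  [   1.8095     0.2857]
  [   0.5714     1.1429]
First solve x = (I − A)⁻¹ d = adj(I−A)·d / det(I−A); in particular x_1 = (0.95·100 + 0.15·250) / 0.5250 = 132.50 / 0.5250 ≈ 252.381.
Intermediate flow from 1 to 1: z_11 = a_11 · x_1 = 0.40 × 132.50 / 0.5250 = 53.00 / 0.5250 ≈ 101.0.

z_11 = 101.0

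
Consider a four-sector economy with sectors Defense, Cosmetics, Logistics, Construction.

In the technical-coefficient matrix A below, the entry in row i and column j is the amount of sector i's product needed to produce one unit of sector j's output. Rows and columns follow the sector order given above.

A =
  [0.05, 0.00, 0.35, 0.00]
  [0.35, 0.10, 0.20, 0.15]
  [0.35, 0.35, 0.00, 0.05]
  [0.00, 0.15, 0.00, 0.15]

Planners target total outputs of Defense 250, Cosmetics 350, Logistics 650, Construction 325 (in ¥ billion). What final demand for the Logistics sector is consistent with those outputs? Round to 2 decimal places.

d_3 = 423.75

I − A =
  [   0.95     0.00    -0.35     0.00]
  [  -0.35     0.90    -0.20    -0.15]
  [  -0.35    -0.35     1.00    -0.05]
  [   0.00    -0.15     0.00     0.85]
d = (I − A) x:
  d_1 = (+0.95)·250 + (+0.00)·350 + (-0.35)·650 + (+0.00)·325 = 10.00
  d_2 = (-0.35)·250 + (+0.90)·350 + (-0.20)·650 + (-0.15)·325 = 48.75
  d_3 = (-0.35)·250 + (-0.35)·350 + (+1.00)·650 + (-0.05)·325 = 423.75
  d_4 = (+0.00)·250 + (-0.15)·350 + (+0.00)·650 + (+0.85)·325 = 223.75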